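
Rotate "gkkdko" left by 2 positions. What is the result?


Input: "gkkdko", rotate left by 2
First 2 characters: "gk"
Remaining characters: "kdko"
Concatenate remaining + first: "kdko" + "gk" = "kdkogk"

kdkogk


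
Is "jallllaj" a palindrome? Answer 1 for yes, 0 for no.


Input: jallllaj
Reversed: jallllaj
  Compare pos 0 ('j') with pos 7 ('j'): match
  Compare pos 1 ('a') with pos 6 ('a'): match
  Compare pos 2 ('l') with pos 5 ('l'): match
  Compare pos 3 ('l') with pos 4 ('l'): match
Result: palindrome

1


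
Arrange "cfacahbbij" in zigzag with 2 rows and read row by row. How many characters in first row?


Zigzag "cfacahbbij" into 2 rows:
Placing characters:
  'c' => row 0
  'f' => row 1
  'a' => row 0
  'c' => row 1
  'a' => row 0
  'h' => row 1
  'b' => row 0
  'b' => row 1
  'i' => row 0
  'j' => row 1
Rows:
  Row 0: "caabi"
  Row 1: "fchbj"
First row length: 5

5


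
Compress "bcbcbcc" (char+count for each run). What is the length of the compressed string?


Input: bcbcbcc
Runs:
  'b' x 1 => "b1"
  'c' x 1 => "c1"
  'b' x 1 => "b1"
  'c' x 1 => "c1"
  'b' x 1 => "b1"
  'c' x 2 => "c2"
Compressed: "b1c1b1c1b1c2"
Compressed length: 12

12


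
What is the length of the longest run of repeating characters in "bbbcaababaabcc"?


Input: "bbbcaababaabcc"
Scanning for longest run:
  Position 1 ('b'): continues run of 'b', length=2
  Position 2 ('b'): continues run of 'b', length=3
  Position 3 ('c'): new char, reset run to 1
  Position 4 ('a'): new char, reset run to 1
  Position 5 ('a'): continues run of 'a', length=2
  Position 6 ('b'): new char, reset run to 1
  Position 7 ('a'): new char, reset run to 1
  Position 8 ('b'): new char, reset run to 1
  Position 9 ('a'): new char, reset run to 1
  Position 10 ('a'): continues run of 'a', length=2
  Position 11 ('b'): new char, reset run to 1
  Position 12 ('c'): new char, reset run to 1
  Position 13 ('c'): continues run of 'c', length=2
Longest run: 'b' with length 3

3


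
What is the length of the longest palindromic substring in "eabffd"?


Input: "eabffd"
Checking substrings for palindromes:
  [3:5] "ff" (len 2) => palindrome
Longest palindromic substring: "ff" with length 2

2


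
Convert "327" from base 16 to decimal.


Input: "327" in base 16
Positional expansion:
  Digit '3' (value 3) x 16^2 = 768
  Digit '2' (value 2) x 16^1 = 32
  Digit '7' (value 7) x 16^0 = 7
Sum = 807

807


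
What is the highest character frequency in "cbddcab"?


Input: cbddcab
Character counts:
  'a': 1
  'b': 2
  'c': 2
  'd': 2
Maximum frequency: 2

2


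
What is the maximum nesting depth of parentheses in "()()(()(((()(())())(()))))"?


Input: "()()(()(((()(())())(()))))"
Tracking depth:
  Position 0 '(': depth becomes 1
  Position 1 ')': depth becomes 0
  Position 2 '(': depth becomes 1
  Position 3 ')': depth becomes 0
  Position 4 '(': depth becomes 1
  Position 5 '(': depth becomes 2
  Position 6 ')': depth becomes 1
  Position 7 '(': depth becomes 2
  Position 8 '(': depth becomes 3
  Position 9 '(': depth becomes 4
  Position 10 '(': depth becomes 5
  Position 11 ')': depth becomes 4
  Position 12 '(': depth becomes 5
  Position 13 '(': depth becomes 6
  Position 14 ')': depth becomes 5
  Position 15 ')': depth becomes 4
  Position 16 '(': depth becomes 5
  Position 17 ')': depth becomes 4
  Position 18 ')': depth becomes 3
  Position 19 '(': depth becomes 4
  Position 20 '(': depth becomes 5
  Position 21 ')': depth becomes 4
  Position 22 ')': depth becomes 3
  Position 23 ')': depth becomes 2
  Position 24 ')': depth becomes 1
  Position 25 ')': depth becomes 0
Maximum depth reached: 6

6


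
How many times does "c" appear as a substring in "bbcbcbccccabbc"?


Searching for "c" in "bbcbcbccccabbc"
Scanning each position:
  Position 0: "b" => no
  Position 1: "b" => no
  Position 2: "c" => MATCH
  Position 3: "b" => no
  Position 4: "c" => MATCH
  Position 5: "b" => no
  Position 6: "c" => MATCH
  Position 7: "c" => MATCH
  Position 8: "c" => MATCH
  Position 9: "c" => MATCH
  Position 10: "a" => no
  Position 11: "b" => no
  Position 12: "b" => no
  Position 13: "c" => MATCH
Total occurrences: 7

7


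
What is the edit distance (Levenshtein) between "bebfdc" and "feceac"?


Computing edit distance: "bebfdc" -> "feceac"
DP table:
           f    e    c    e    a    c
      0    1    2    3    4    5    6
  b   1    1    2    3    4    5    6
  e   2    2    1    2    3    4    5
  b   3    3    2    2    3    4    5
  f   4    3    3    3    3    4    5
  d   5    4    4    4    4    4    5
  c   6    5    5    4    5    5    4
Edit distance = dp[6][6] = 4

4


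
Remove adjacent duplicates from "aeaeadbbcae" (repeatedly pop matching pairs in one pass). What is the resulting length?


Input: aeaeadbbcae
Stack-based adjacent duplicate removal:
  Read 'a': push. Stack: a
  Read 'e': push. Stack: ae
  Read 'a': push. Stack: aea
  Read 'e': push. Stack: aeae
  Read 'a': push. Stack: aeaea
  Read 'd': push. Stack: aeaead
  Read 'b': push. Stack: aeaeadb
  Read 'b': matches stack top 'b' => pop. Stack: aeaead
  Read 'c': push. Stack: aeaeadc
  Read 'a': push. Stack: aeaeadca
  Read 'e': push. Stack: aeaeadcae
Final stack: "aeaeadcae" (length 9)

9


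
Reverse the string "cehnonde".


Input: cehnonde
Reading characters right to left:
  Position 7: 'e'
  Position 6: 'd'
  Position 5: 'n'
  Position 4: 'o'
  Position 3: 'n'
  Position 2: 'h'
  Position 1: 'e'
  Position 0: 'c'
Reversed: ednonhec

ednonhec


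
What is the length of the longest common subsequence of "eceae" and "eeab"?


LCS of "eceae" and "eeab"
DP table:
           e    e    a    b
      0    0    0    0    0
  e   0    1    1    1    1
  c   0    1    1    1    1
  e   0    1    2    2    2
  a   0    1    2    3    3
  e   0    1    2    3    3
LCS length = dp[5][4] = 3

3


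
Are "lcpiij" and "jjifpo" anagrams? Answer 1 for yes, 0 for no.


Strings: "lcpiij", "jjifpo"
Sorted first:  ciijlp
Sorted second: fijjop
Differ at position 0: 'c' vs 'f' => not anagrams

0


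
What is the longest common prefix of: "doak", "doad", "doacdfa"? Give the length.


Words: doak, doad, doacdfa
  Position 0: all 'd' => match
  Position 1: all 'o' => match
  Position 2: all 'a' => match
  Position 3: ('k', 'd', 'c') => mismatch, stop
LCP = "doa" (length 3)

3


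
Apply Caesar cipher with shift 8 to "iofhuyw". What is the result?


Caesar cipher: shift "iofhuyw" by 8
  'i' (pos 8) + 8 = pos 16 = 'q'
  'o' (pos 14) + 8 = pos 22 = 'w'
  'f' (pos 5) + 8 = pos 13 = 'n'
  'h' (pos 7) + 8 = pos 15 = 'p'
  'u' (pos 20) + 8 = pos 2 = 'c'
  'y' (pos 24) + 8 = pos 6 = 'g'
  'w' (pos 22) + 8 = pos 4 = 'e'
Result: qwnpcge

qwnpcge


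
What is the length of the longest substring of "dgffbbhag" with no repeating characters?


Input: "dgffbbhag"
Sliding window (track last position of each char):
  Position 0 ('d'): window [0,0] length 1 -- new best
  Position 1 ('g'): window [0,1] length 2 -- new best
  Position 2 ('f'): window [0,2] length 3 -- new best
  Position 3 ('f'): repeat (last at 2), move window start to 3
  Position 3 ('f'): window [3,3] length 1
  Position 4 ('b'): window [3,4] length 2
  Position 5 ('b'): repeat (last at 4), move window start to 5
  Position 5 ('b'): window [5,5] length 1
  Position 6 ('h'): window [5,6] length 2
  Position 7 ('a'): window [5,7] length 3
  Position 8 ('g'): window [5,8] length 4 -- new best
Longest substring with no repeats: "bhag" with length 4

4


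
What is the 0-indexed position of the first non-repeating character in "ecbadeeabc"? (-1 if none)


Input: ecbadeeabc
Character frequencies:
  'a': 2
  'b': 2
  'c': 2
  'd': 1
  'e': 3
Scanning left to right for freq == 1:
  Position 0 ('e'): freq=3, skip
  Position 1 ('c'): freq=2, skip
  Position 2 ('b'): freq=2, skip
  Position 3 ('a'): freq=2, skip
  Position 4 ('d'): unique! => answer = 4

4


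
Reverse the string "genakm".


Input: genakm
Reading characters right to left:
  Position 5: 'm'
  Position 4: 'k'
  Position 3: 'a'
  Position 2: 'n'
  Position 1: 'e'
  Position 0: 'g'
Reversed: mkaneg

mkaneg


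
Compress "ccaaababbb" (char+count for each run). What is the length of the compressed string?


Input: ccaaababbb
Runs:
  'c' x 2 => "c2"
  'a' x 3 => "a3"
  'b' x 1 => "b1"
  'a' x 1 => "a1"
  'b' x 3 => "b3"
Compressed: "c2a3b1a1b3"
Compressed length: 10

10


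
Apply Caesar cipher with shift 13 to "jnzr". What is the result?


Caesar cipher: shift "jnzr" by 13
  'j' (pos 9) + 13 = pos 22 = 'w'
  'n' (pos 13) + 13 = pos 0 = 'a'
  'z' (pos 25) + 13 = pos 12 = 'm'
  'r' (pos 17) + 13 = pos 4 = 'e'
Result: wame

wame


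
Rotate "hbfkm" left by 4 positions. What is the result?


Input: "hbfkm", rotate left by 4
First 4 characters: "hbfk"
Remaining characters: "m"
Concatenate remaining + first: "m" + "hbfk" = "mhbfk"

mhbfk


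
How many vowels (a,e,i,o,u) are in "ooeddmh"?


Input: ooeddmh
Checking each character:
  'o' at position 0: vowel (running total: 1)
  'o' at position 1: vowel (running total: 2)
  'e' at position 2: vowel (running total: 3)
  'd' at position 3: consonant
  'd' at position 4: consonant
  'm' at position 5: consonant
  'h' at position 6: consonant
Total vowels: 3

3


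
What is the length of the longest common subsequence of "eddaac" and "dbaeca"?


LCS of "eddaac" and "dbaeca"
DP table:
           d    b    a    e    c    a
      0    0    0    0    0    0    0
  e   0    0    0    0    1    1    1
  d   0    1    1    1    1    1    1
  d   0    1    1    1    1    1    1
  a   0    1    1    2    2    2    2
  a   0    1    1    2    2    2    3
  c   0    1    1    2    2    3    3
LCS length = dp[6][6] = 3

3


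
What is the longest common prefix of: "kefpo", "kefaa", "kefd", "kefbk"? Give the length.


Words: kefpo, kefaa, kefd, kefbk
  Position 0: all 'k' => match
  Position 1: all 'e' => match
  Position 2: all 'f' => match
  Position 3: ('p', 'a', 'd', 'b') => mismatch, stop
LCP = "kef" (length 3)

3


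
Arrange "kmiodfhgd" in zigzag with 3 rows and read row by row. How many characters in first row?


Zigzag "kmiodfhgd" into 3 rows:
Placing characters:
  'k' => row 0
  'm' => row 1
  'i' => row 2
  'o' => row 1
  'd' => row 0
  'f' => row 1
  'h' => row 2
  'g' => row 1
  'd' => row 0
Rows:
  Row 0: "kdd"
  Row 1: "mofg"
  Row 2: "ih"
First row length: 3

3


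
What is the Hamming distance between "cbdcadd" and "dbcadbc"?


Comparing "cbdcadd" and "dbcadbc" position by position:
  Position 0: 'c' vs 'd' => differ
  Position 1: 'b' vs 'b' => same
  Position 2: 'd' vs 'c' => differ
  Position 3: 'c' vs 'a' => differ
  Position 4: 'a' vs 'd' => differ
  Position 5: 'd' vs 'b' => differ
  Position 6: 'd' vs 'c' => differ
Total differences (Hamming distance): 6

6


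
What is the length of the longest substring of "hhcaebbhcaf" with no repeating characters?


Input: "hhcaebbhcaf"
Sliding window (track last position of each char):
  Position 0 ('h'): window [0,0] length 1 -- new best
  Position 1 ('h'): repeat (last at 0), move window start to 1
  Position 1 ('h'): window [1,1] length 1
  Position 2 ('c'): window [1,2] length 2 -- new best
  Position 3 ('a'): window [1,3] length 3 -- new best
  Position 4 ('e'): window [1,4] length 4 -- new best
  Position 5 ('b'): window [1,5] length 5 -- new best
  Position 6 ('b'): repeat (last at 5), move window start to 6
  Position 6 ('b'): window [6,6] length 1
  Position 7 ('h'): window [6,7] length 2
  Position 8 ('c'): window [6,8] length 3
  Position 9 ('a'): window [6,9] length 4
  Position 10 ('f'): window [6,10] length 5
Longest substring with no repeats: "hcaeb" with length 5

5


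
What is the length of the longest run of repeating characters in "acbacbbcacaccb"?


Input: "acbacbbcacaccb"
Scanning for longest run:
  Position 1 ('c'): new char, reset run to 1
  Position 2 ('b'): new char, reset run to 1
  Position 3 ('a'): new char, reset run to 1
  Position 4 ('c'): new char, reset run to 1
  Position 5 ('b'): new char, reset run to 1
  Position 6 ('b'): continues run of 'b', length=2
  Position 7 ('c'): new char, reset run to 1
  Position 8 ('a'): new char, reset run to 1
  Position 9 ('c'): new char, reset run to 1
  Position 10 ('a'): new char, reset run to 1
  Position 11 ('c'): new char, reset run to 1
  Position 12 ('c'): continues run of 'c', length=2
  Position 13 ('b'): new char, reset run to 1
Longest run: 'b' with length 2

2


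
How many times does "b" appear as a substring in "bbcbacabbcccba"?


Searching for "b" in "bbcbacabbcccba"
Scanning each position:
  Position 0: "b" => MATCH
  Position 1: "b" => MATCH
  Position 2: "c" => no
  Position 3: "b" => MATCH
  Position 4: "a" => no
  Position 5: "c" => no
  Position 6: "a" => no
  Position 7: "b" => MATCH
  Position 8: "b" => MATCH
  Position 9: "c" => no
  Position 10: "c" => no
  Position 11: "c" => no
  Position 12: "b" => MATCH
  Position 13: "a" => no
Total occurrences: 6

6


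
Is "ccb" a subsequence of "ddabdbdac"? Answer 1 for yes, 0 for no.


Check if "ccb" is a subsequence of "ddabdbdac"
Greedy scan:
  Position 0 ('d'): no match needed
  Position 1 ('d'): no match needed
  Position 2 ('a'): no match needed
  Position 3 ('b'): no match needed
  Position 4 ('d'): no match needed
  Position 5 ('b'): no match needed
  Position 6 ('d'): no match needed
  Position 7 ('a'): no match needed
  Position 8 ('c'): matches sub[0] = 'c'
Only matched 1/3 characters => not a subsequence

0


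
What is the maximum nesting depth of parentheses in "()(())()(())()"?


Input: "()(())()(())()"
Tracking depth:
  Position 0 '(': depth becomes 1
  Position 1 ')': depth becomes 0
  Position 2 '(': depth becomes 1
  Position 3 '(': depth becomes 2
  Position 4 ')': depth becomes 1
  Position 5 ')': depth becomes 0
  Position 6 '(': depth becomes 1
  Position 7 ')': depth becomes 0
  Position 8 '(': depth becomes 1
  Position 9 '(': depth becomes 2
  Position 10 ')': depth becomes 1
  Position 11 ')': depth becomes 0
  Position 12 '(': depth becomes 1
  Position 13 ')': depth becomes 0
Maximum depth reached: 2

2


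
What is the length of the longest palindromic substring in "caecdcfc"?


Input: "caecdcfc"
Checking substrings for palindromes:
  [3:6] "cdc" (len 3) => palindrome
  [5:8] "cfc" (len 3) => palindrome
Longest palindromic substring: "cdc" with length 3

3


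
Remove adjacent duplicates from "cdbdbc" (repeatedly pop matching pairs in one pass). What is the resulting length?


Input: cdbdbc
Stack-based adjacent duplicate removal:
  Read 'c': push. Stack: c
  Read 'd': push. Stack: cd
  Read 'b': push. Stack: cdb
  Read 'd': push. Stack: cdbd
  Read 'b': push. Stack: cdbdb
  Read 'c': push. Stack: cdbdbc
Final stack: "cdbdbc" (length 6)

6


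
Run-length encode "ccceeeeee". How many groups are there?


Input: ccceeeeee
Scanning for consecutive runs:
  Group 1: 'c' x 3 (positions 0-2)
  Group 2: 'e' x 6 (positions 3-8)
Total groups: 2

2


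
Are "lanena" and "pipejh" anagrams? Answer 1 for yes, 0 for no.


Strings: "lanena", "pipejh"
Sorted first:  aaelnn
Sorted second: ehijpp
Differ at position 0: 'a' vs 'e' => not anagrams

0


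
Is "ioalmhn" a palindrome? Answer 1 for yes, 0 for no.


Input: ioalmhn
Reversed: nhmlaoi
  Compare pos 0 ('i') with pos 6 ('n'): MISMATCH
  Compare pos 1 ('o') with pos 5 ('h'): MISMATCH
  Compare pos 2 ('a') with pos 4 ('m'): MISMATCH
Result: not a palindrome

0


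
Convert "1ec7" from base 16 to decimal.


Input: "1ec7" in base 16
Positional expansion:
  Digit '1' (value 1) x 16^3 = 4096
  Digit 'e' (value 14) x 16^2 = 3584
  Digit 'c' (value 12) x 16^1 = 192
  Digit '7' (value 7) x 16^0 = 7
Sum = 7879

7879


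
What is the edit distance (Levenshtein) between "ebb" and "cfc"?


Computing edit distance: "ebb" -> "cfc"
DP table:
           c    f    c
      0    1    2    3
  e   1    1    2    3
  b   2    2    2    3
  b   3    3    3    3
Edit distance = dp[3][3] = 3

3


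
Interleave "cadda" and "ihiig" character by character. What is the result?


Interleaving "cadda" and "ihiig":
  Position 0: 'c' from first, 'i' from second => "ci"
  Position 1: 'a' from first, 'h' from second => "ah"
  Position 2: 'd' from first, 'i' from second => "di"
  Position 3: 'd' from first, 'i' from second => "di"
  Position 4: 'a' from first, 'g' from second => "ag"
Result: ciahdidiag

ciahdidiag


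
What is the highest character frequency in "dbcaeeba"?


Input: dbcaeeba
Character counts:
  'a': 2
  'b': 2
  'c': 1
  'd': 1
  'e': 2
Maximum frequency: 2

2


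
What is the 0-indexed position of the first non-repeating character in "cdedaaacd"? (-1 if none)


Input: cdedaaacd
Character frequencies:
  'a': 3
  'c': 2
  'd': 3
  'e': 1
Scanning left to right for freq == 1:
  Position 0 ('c'): freq=2, skip
  Position 1 ('d'): freq=3, skip
  Position 2 ('e'): unique! => answer = 2

2


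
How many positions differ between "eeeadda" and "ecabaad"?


Comparing "eeeadda" and "ecabaad" position by position:
  Position 0: 'e' vs 'e' => same
  Position 1: 'e' vs 'c' => DIFFER
  Position 2: 'e' vs 'a' => DIFFER
  Position 3: 'a' vs 'b' => DIFFER
  Position 4: 'd' vs 'a' => DIFFER
  Position 5: 'd' vs 'a' => DIFFER
  Position 6: 'a' vs 'd' => DIFFER
Positions that differ: 6

6


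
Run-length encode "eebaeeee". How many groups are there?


Input: eebaeeee
Scanning for consecutive runs:
  Group 1: 'e' x 2 (positions 0-1)
  Group 2: 'b' x 1 (positions 2-2)
  Group 3: 'a' x 1 (positions 3-3)
  Group 4: 'e' x 4 (positions 4-7)
Total groups: 4

4


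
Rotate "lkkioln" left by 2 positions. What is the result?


Input: "lkkioln", rotate left by 2
First 2 characters: "lk"
Remaining characters: "kioln"
Concatenate remaining + first: "kioln" + "lk" = "kiolnlk"

kiolnlk


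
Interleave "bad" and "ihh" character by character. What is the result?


Interleaving "bad" and "ihh":
  Position 0: 'b' from first, 'i' from second => "bi"
  Position 1: 'a' from first, 'h' from second => "ah"
  Position 2: 'd' from first, 'h' from second => "dh"
Result: biahdh

biahdh


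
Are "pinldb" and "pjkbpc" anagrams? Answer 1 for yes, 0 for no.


Strings: "pinldb", "pjkbpc"
Sorted first:  bdilnp
Sorted second: bcjkpp
Differ at position 1: 'd' vs 'c' => not anagrams

0


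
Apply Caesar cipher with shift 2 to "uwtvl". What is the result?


Caesar cipher: shift "uwtvl" by 2
  'u' (pos 20) + 2 = pos 22 = 'w'
  'w' (pos 22) + 2 = pos 24 = 'y'
  't' (pos 19) + 2 = pos 21 = 'v'
  'v' (pos 21) + 2 = pos 23 = 'x'
  'l' (pos 11) + 2 = pos 13 = 'n'
Result: wyvxn

wyvxn


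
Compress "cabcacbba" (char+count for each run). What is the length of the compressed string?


Input: cabcacbba
Runs:
  'c' x 1 => "c1"
  'a' x 1 => "a1"
  'b' x 1 => "b1"
  'c' x 1 => "c1"
  'a' x 1 => "a1"
  'c' x 1 => "c1"
  'b' x 2 => "b2"
  'a' x 1 => "a1"
Compressed: "c1a1b1c1a1c1b2a1"
Compressed length: 16

16


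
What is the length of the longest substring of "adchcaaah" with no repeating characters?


Input: "adchcaaah"
Sliding window (track last position of each char):
  Position 0 ('a'): window [0,0] length 1 -- new best
  Position 1 ('d'): window [0,1] length 2 -- new best
  Position 2 ('c'): window [0,2] length 3 -- new best
  Position 3 ('h'): window [0,3] length 4 -- new best
  Position 4 ('c'): repeat (last at 2), move window start to 3
  Position 4 ('c'): window [3,4] length 2
  Position 5 ('a'): window [3,5] length 3
  Position 6 ('a'): repeat (last at 5), move window start to 6
  Position 6 ('a'): window [6,6] length 1
  Position 7 ('a'): repeat (last at 6), move window start to 7
  Position 7 ('a'): window [7,7] length 1
  Position 8 ('h'): window [7,8] length 2
Longest substring with no repeats: "adch" with length 4

4


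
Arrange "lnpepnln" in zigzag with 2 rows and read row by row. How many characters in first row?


Zigzag "lnpepnln" into 2 rows:
Placing characters:
  'l' => row 0
  'n' => row 1
  'p' => row 0
  'e' => row 1
  'p' => row 0
  'n' => row 1
  'l' => row 0
  'n' => row 1
Rows:
  Row 0: "lppl"
  Row 1: "nenn"
First row length: 4

4


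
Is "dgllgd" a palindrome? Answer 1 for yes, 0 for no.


Input: dgllgd
Reversed: dgllgd
  Compare pos 0 ('d') with pos 5 ('d'): match
  Compare pos 1 ('g') with pos 4 ('g'): match
  Compare pos 2 ('l') with pos 3 ('l'): match
Result: palindrome

1


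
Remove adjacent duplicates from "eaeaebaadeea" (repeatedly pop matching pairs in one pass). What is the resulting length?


Input: eaeaebaadeea
Stack-based adjacent duplicate removal:
  Read 'e': push. Stack: e
  Read 'a': push. Stack: ea
  Read 'e': push. Stack: eae
  Read 'a': push. Stack: eaea
  Read 'e': push. Stack: eaeae
  Read 'b': push. Stack: eaeaeb
  Read 'a': push. Stack: eaeaeba
  Read 'a': matches stack top 'a' => pop. Stack: eaeaeb
  Read 'd': push. Stack: eaeaebd
  Read 'e': push. Stack: eaeaebde
  Read 'e': matches stack top 'e' => pop. Stack: eaeaebd
  Read 'a': push. Stack: eaeaebda
Final stack: "eaeaebda" (length 8)

8


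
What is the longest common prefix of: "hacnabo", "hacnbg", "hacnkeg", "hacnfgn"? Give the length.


Words: hacnabo, hacnbg, hacnkeg, hacnfgn
  Position 0: all 'h' => match
  Position 1: all 'a' => match
  Position 2: all 'c' => match
  Position 3: all 'n' => match
  Position 4: ('a', 'b', 'k', 'f') => mismatch, stop
LCP = "hacn" (length 4)

4


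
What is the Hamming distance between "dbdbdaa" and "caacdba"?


Comparing "dbdbdaa" and "caacdba" position by position:
  Position 0: 'd' vs 'c' => differ
  Position 1: 'b' vs 'a' => differ
  Position 2: 'd' vs 'a' => differ
  Position 3: 'b' vs 'c' => differ
  Position 4: 'd' vs 'd' => same
  Position 5: 'a' vs 'b' => differ
  Position 6: 'a' vs 'a' => same
Total differences (Hamming distance): 5

5


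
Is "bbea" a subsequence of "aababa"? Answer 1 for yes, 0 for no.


Check if "bbea" is a subsequence of "aababa"
Greedy scan:
  Position 0 ('a'): no match needed
  Position 1 ('a'): no match needed
  Position 2 ('b'): matches sub[0] = 'b'
  Position 3 ('a'): no match needed
  Position 4 ('b'): matches sub[1] = 'b'
  Position 5 ('a'): no match needed
Only matched 2/4 characters => not a subsequence

0


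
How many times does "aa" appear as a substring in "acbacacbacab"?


Searching for "aa" in "acbacacbacab"
Scanning each position:
  Position 0: "ac" => no
  Position 1: "cb" => no
  Position 2: "ba" => no
  Position 3: "ac" => no
  Position 4: "ca" => no
  Position 5: "ac" => no
  Position 6: "cb" => no
  Position 7: "ba" => no
  Position 8: "ac" => no
  Position 9: "ca" => no
  Position 10: "ab" => no
Total occurrences: 0

0


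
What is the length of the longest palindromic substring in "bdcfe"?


Input: "bdcfe"
Checking substrings for palindromes:
  No multi-char palindromic substrings found
Longest palindromic substring: "b" with length 1

1


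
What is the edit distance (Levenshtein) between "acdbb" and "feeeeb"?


Computing edit distance: "acdbb" -> "feeeeb"
DP table:
           f    e    e    e    e    b
      0    1    2    3    4    5    6
  a   1    1    2    3    4    5    6
  c   2    2    2    3    4    5    6
  d   3    3    3    3    4    5    6
  b   4    4    4    4    4    5    5
  b   5    5    5    5    5    5    5
Edit distance = dp[5][6] = 5

5


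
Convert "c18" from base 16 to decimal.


Input: "c18" in base 16
Positional expansion:
  Digit 'c' (value 12) x 16^2 = 3072
  Digit '1' (value 1) x 16^1 = 16
  Digit '8' (value 8) x 16^0 = 8
Sum = 3096

3096


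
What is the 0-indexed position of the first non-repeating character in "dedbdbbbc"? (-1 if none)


Input: dedbdbbbc
Character frequencies:
  'b': 4
  'c': 1
  'd': 3
  'e': 1
Scanning left to right for freq == 1:
  Position 0 ('d'): freq=3, skip
  Position 1 ('e'): unique! => answer = 1

1


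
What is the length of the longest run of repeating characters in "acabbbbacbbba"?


Input: "acabbbbacbbba"
Scanning for longest run:
  Position 1 ('c'): new char, reset run to 1
  Position 2 ('a'): new char, reset run to 1
  Position 3 ('b'): new char, reset run to 1
  Position 4 ('b'): continues run of 'b', length=2
  Position 5 ('b'): continues run of 'b', length=3
  Position 6 ('b'): continues run of 'b', length=4
  Position 7 ('a'): new char, reset run to 1
  Position 8 ('c'): new char, reset run to 1
  Position 9 ('b'): new char, reset run to 1
  Position 10 ('b'): continues run of 'b', length=2
  Position 11 ('b'): continues run of 'b', length=3
  Position 12 ('a'): new char, reset run to 1
Longest run: 'b' with length 4

4


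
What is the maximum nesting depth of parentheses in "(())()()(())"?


Input: "(())()()(())"
Tracking depth:
  Position 0 '(': depth becomes 1
  Position 1 '(': depth becomes 2
  Position 2 ')': depth becomes 1
  Position 3 ')': depth becomes 0
  Position 4 '(': depth becomes 1
  Position 5 ')': depth becomes 0
  Position 6 '(': depth becomes 1
  Position 7 ')': depth becomes 0
  Position 8 '(': depth becomes 1
  Position 9 '(': depth becomes 2
  Position 10 ')': depth becomes 1
  Position 11 ')': depth becomes 0
Maximum depth reached: 2

2


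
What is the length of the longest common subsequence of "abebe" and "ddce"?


LCS of "abebe" and "ddce"
DP table:
           d    d    c    e
      0    0    0    0    0
  a   0    0    0    0    0
  b   0    0    0    0    0
  e   0    0    0    0    1
  b   0    0    0    0    1
  e   0    0    0    0    1
LCS length = dp[5][4] = 1

1


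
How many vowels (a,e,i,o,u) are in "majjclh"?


Input: majjclh
Checking each character:
  'm' at position 0: consonant
  'a' at position 1: vowel (running total: 1)
  'j' at position 2: consonant
  'j' at position 3: consonant
  'c' at position 4: consonant
  'l' at position 5: consonant
  'h' at position 6: consonant
Total vowels: 1

1


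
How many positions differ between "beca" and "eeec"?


Comparing "beca" and "eeec" position by position:
  Position 0: 'b' vs 'e' => DIFFER
  Position 1: 'e' vs 'e' => same
  Position 2: 'c' vs 'e' => DIFFER
  Position 3: 'a' vs 'c' => DIFFER
Positions that differ: 3

3


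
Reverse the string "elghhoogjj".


Input: elghhoogjj
Reading characters right to left:
  Position 9: 'j'
  Position 8: 'j'
  Position 7: 'g'
  Position 6: 'o'
  Position 5: 'o'
  Position 4: 'h'
  Position 3: 'h'
  Position 2: 'g'
  Position 1: 'l'
  Position 0: 'e'
Reversed: jjgoohhgle

jjgoohhgle


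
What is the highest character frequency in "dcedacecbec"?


Input: dcedacecbec
Character counts:
  'a': 1
  'b': 1
  'c': 4
  'd': 2
  'e': 3
Maximum frequency: 4

4


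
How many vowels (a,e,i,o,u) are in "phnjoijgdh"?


Input: phnjoijgdh
Checking each character:
  'p' at position 0: consonant
  'h' at position 1: consonant
  'n' at position 2: consonant
  'j' at position 3: consonant
  'o' at position 4: vowel (running total: 1)
  'i' at position 5: vowel (running total: 2)
  'j' at position 6: consonant
  'g' at position 7: consonant
  'd' at position 8: consonant
  'h' at position 9: consonant
Total vowels: 2

2


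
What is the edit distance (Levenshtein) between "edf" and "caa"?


Computing edit distance: "edf" -> "caa"
DP table:
           c    a    a
      0    1    2    3
  e   1    1    2    3
  d   2    2    2    3
  f   3    3    3    3
Edit distance = dp[3][3] = 3

3


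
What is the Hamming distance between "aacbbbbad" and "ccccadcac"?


Comparing "aacbbbbad" and "ccccadcac" position by position:
  Position 0: 'a' vs 'c' => differ
  Position 1: 'a' vs 'c' => differ
  Position 2: 'c' vs 'c' => same
  Position 3: 'b' vs 'c' => differ
  Position 4: 'b' vs 'a' => differ
  Position 5: 'b' vs 'd' => differ
  Position 6: 'b' vs 'c' => differ
  Position 7: 'a' vs 'a' => same
  Position 8: 'd' vs 'c' => differ
Total differences (Hamming distance): 7

7


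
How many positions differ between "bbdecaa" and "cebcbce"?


Comparing "bbdecaa" and "cebcbce" position by position:
  Position 0: 'b' vs 'c' => DIFFER
  Position 1: 'b' vs 'e' => DIFFER
  Position 2: 'd' vs 'b' => DIFFER
  Position 3: 'e' vs 'c' => DIFFER
  Position 4: 'c' vs 'b' => DIFFER
  Position 5: 'a' vs 'c' => DIFFER
  Position 6: 'a' vs 'e' => DIFFER
Positions that differ: 7

7


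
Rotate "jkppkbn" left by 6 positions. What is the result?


Input: "jkppkbn", rotate left by 6
First 6 characters: "jkppkb"
Remaining characters: "n"
Concatenate remaining + first: "n" + "jkppkb" = "njkppkb"

njkppkb


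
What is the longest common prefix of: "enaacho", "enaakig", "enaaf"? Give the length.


Words: enaacho, enaakig, enaaf
  Position 0: all 'e' => match
  Position 1: all 'n' => match
  Position 2: all 'a' => match
  Position 3: all 'a' => match
  Position 4: ('c', 'k', 'f') => mismatch, stop
LCP = "enaa" (length 4)

4


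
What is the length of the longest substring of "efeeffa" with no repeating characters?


Input: "efeeffa"
Sliding window (track last position of each char):
  Position 0 ('e'): window [0,0] length 1 -- new best
  Position 1 ('f'): window [0,1] length 2 -- new best
  Position 2 ('e'): repeat (last at 0), move window start to 1
  Position 2 ('e'): window [1,2] length 2
  Position 3 ('e'): repeat (last at 2), move window start to 3
  Position 3 ('e'): window [3,3] length 1
  Position 4 ('f'): window [3,4] length 2
  Position 5 ('f'): repeat (last at 4), move window start to 5
  Position 5 ('f'): window [5,5] length 1
  Position 6 ('a'): window [5,6] length 2
Longest substring with no repeats: "ef" with length 2

2


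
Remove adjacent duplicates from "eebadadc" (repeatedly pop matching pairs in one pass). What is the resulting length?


Input: eebadadc
Stack-based adjacent duplicate removal:
  Read 'e': push. Stack: e
  Read 'e': matches stack top 'e' => pop. Stack: (empty)
  Read 'b': push. Stack: b
  Read 'a': push. Stack: ba
  Read 'd': push. Stack: bad
  Read 'a': push. Stack: bada
  Read 'd': push. Stack: badad
  Read 'c': push. Stack: badadc
Final stack: "badadc" (length 6)

6


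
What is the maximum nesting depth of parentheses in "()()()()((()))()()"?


Input: "()()()()((()))()()"
Tracking depth:
  Position 0 '(': depth becomes 1
  Position 1 ')': depth becomes 0
  Position 2 '(': depth becomes 1
  Position 3 ')': depth becomes 0
  Position 4 '(': depth becomes 1
  Position 5 ')': depth becomes 0
  Position 6 '(': depth becomes 1
  Position 7 ')': depth becomes 0
  Position 8 '(': depth becomes 1
  Position 9 '(': depth becomes 2
  Position 10 '(': depth becomes 3
  Position 11 ')': depth becomes 2
  Position 12 ')': depth becomes 1
  Position 13 ')': depth becomes 0
  Position 14 '(': depth becomes 1
  Position 15 ')': depth becomes 0
  Position 16 '(': depth becomes 1
  Position 17 ')': depth becomes 0
Maximum depth reached: 3

3


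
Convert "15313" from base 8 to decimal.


Input: "15313" in base 8
Positional expansion:
  Digit '1' (value 1) x 8^4 = 4096
  Digit '5' (value 5) x 8^3 = 2560
  Digit '3' (value 3) x 8^2 = 192
  Digit '1' (value 1) x 8^1 = 8
  Digit '3' (value 3) x 8^0 = 3
Sum = 6859

6859


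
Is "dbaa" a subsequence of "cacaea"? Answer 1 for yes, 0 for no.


Check if "dbaa" is a subsequence of "cacaea"
Greedy scan:
  Position 0 ('c'): no match needed
  Position 1 ('a'): no match needed
  Position 2 ('c'): no match needed
  Position 3 ('a'): no match needed
  Position 4 ('e'): no match needed
  Position 5 ('a'): no match needed
Only matched 0/4 characters => not a subsequence

0


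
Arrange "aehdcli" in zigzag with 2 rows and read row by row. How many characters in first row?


Zigzag "aehdcli" into 2 rows:
Placing characters:
  'a' => row 0
  'e' => row 1
  'h' => row 0
  'd' => row 1
  'c' => row 0
  'l' => row 1
  'i' => row 0
Rows:
  Row 0: "ahci"
  Row 1: "edl"
First row length: 4

4


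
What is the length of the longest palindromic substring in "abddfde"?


Input: "abddfde"
Checking substrings for palindromes:
  [3:6] "dfd" (len 3) => palindrome
  [2:4] "dd" (len 2) => palindrome
Longest palindromic substring: "dfd" with length 3

3


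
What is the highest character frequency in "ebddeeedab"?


Input: ebddeeedab
Character counts:
  'a': 1
  'b': 2
  'd': 3
  'e': 4
Maximum frequency: 4

4


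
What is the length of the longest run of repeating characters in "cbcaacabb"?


Input: "cbcaacabb"
Scanning for longest run:
  Position 1 ('b'): new char, reset run to 1
  Position 2 ('c'): new char, reset run to 1
  Position 3 ('a'): new char, reset run to 1
  Position 4 ('a'): continues run of 'a', length=2
  Position 5 ('c'): new char, reset run to 1
  Position 6 ('a'): new char, reset run to 1
  Position 7 ('b'): new char, reset run to 1
  Position 8 ('b'): continues run of 'b', length=2
Longest run: 'a' with length 2

2


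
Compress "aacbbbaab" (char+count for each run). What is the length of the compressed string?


Input: aacbbbaab
Runs:
  'a' x 2 => "a2"
  'c' x 1 => "c1"
  'b' x 3 => "b3"
  'a' x 2 => "a2"
  'b' x 1 => "b1"
Compressed: "a2c1b3a2b1"
Compressed length: 10

10


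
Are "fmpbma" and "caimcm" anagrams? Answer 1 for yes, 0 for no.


Strings: "fmpbma", "caimcm"
Sorted first:  abfmmp
Sorted second: accimm
Differ at position 1: 'b' vs 'c' => not anagrams

0


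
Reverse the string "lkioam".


Input: lkioam
Reading characters right to left:
  Position 5: 'm'
  Position 4: 'a'
  Position 3: 'o'
  Position 2: 'i'
  Position 1: 'k'
  Position 0: 'l'
Reversed: maoikl

maoikl


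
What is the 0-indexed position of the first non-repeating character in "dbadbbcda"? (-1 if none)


Input: dbadbbcda
Character frequencies:
  'a': 2
  'b': 3
  'c': 1
  'd': 3
Scanning left to right for freq == 1:
  Position 0 ('d'): freq=3, skip
  Position 1 ('b'): freq=3, skip
  Position 2 ('a'): freq=2, skip
  Position 3 ('d'): freq=3, skip
  Position 4 ('b'): freq=3, skip
  Position 5 ('b'): freq=3, skip
  Position 6 ('c'): unique! => answer = 6

6


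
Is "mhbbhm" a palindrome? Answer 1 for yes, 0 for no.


Input: mhbbhm
Reversed: mhbbhm
  Compare pos 0 ('m') with pos 5 ('m'): match
  Compare pos 1 ('h') with pos 4 ('h'): match
  Compare pos 2 ('b') with pos 3 ('b'): match
Result: palindrome

1


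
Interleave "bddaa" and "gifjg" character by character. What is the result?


Interleaving "bddaa" and "gifjg":
  Position 0: 'b' from first, 'g' from second => "bg"
  Position 1: 'd' from first, 'i' from second => "di"
  Position 2: 'd' from first, 'f' from second => "df"
  Position 3: 'a' from first, 'j' from second => "aj"
  Position 4: 'a' from first, 'g' from second => "ag"
Result: bgdidfajag

bgdidfajag


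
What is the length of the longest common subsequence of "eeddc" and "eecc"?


LCS of "eeddc" and "eecc"
DP table:
           e    e    c    c
      0    0    0    0    0
  e   0    1    1    1    1
  e   0    1    2    2    2
  d   0    1    2    2    2
  d   0    1    2    2    2
  c   0    1    2    3    3
LCS length = dp[5][4] = 3

3


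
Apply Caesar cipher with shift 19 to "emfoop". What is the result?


Caesar cipher: shift "emfoop" by 19
  'e' (pos 4) + 19 = pos 23 = 'x'
  'm' (pos 12) + 19 = pos 5 = 'f'
  'f' (pos 5) + 19 = pos 24 = 'y'
  'o' (pos 14) + 19 = pos 7 = 'h'
  'o' (pos 14) + 19 = pos 7 = 'h'
  'p' (pos 15) + 19 = pos 8 = 'i'
Result: xfyhhi

xfyhhi


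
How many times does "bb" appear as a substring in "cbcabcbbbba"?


Searching for "bb" in "cbcabcbbbba"
Scanning each position:
  Position 0: "cb" => no
  Position 1: "bc" => no
  Position 2: "ca" => no
  Position 3: "ab" => no
  Position 4: "bc" => no
  Position 5: "cb" => no
  Position 6: "bb" => MATCH
  Position 7: "bb" => MATCH
  Position 8: "bb" => MATCH
  Position 9: "ba" => no
Total occurrences: 3

3


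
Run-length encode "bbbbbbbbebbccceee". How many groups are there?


Input: bbbbbbbbebbccceee
Scanning for consecutive runs:
  Group 1: 'b' x 8 (positions 0-7)
  Group 2: 'e' x 1 (positions 8-8)
  Group 3: 'b' x 2 (positions 9-10)
  Group 4: 'c' x 3 (positions 11-13)
  Group 5: 'e' x 3 (positions 14-16)
Total groups: 5

5


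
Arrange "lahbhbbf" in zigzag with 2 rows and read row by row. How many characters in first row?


Zigzag "lahbhbbf" into 2 rows:
Placing characters:
  'l' => row 0
  'a' => row 1
  'h' => row 0
  'b' => row 1
  'h' => row 0
  'b' => row 1
  'b' => row 0
  'f' => row 1
Rows:
  Row 0: "lhhb"
  Row 1: "abbf"
First row length: 4

4


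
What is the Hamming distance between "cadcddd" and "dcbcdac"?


Comparing "cadcddd" and "dcbcdac" position by position:
  Position 0: 'c' vs 'd' => differ
  Position 1: 'a' vs 'c' => differ
  Position 2: 'd' vs 'b' => differ
  Position 3: 'c' vs 'c' => same
  Position 4: 'd' vs 'd' => same
  Position 5: 'd' vs 'a' => differ
  Position 6: 'd' vs 'c' => differ
Total differences (Hamming distance): 5

5


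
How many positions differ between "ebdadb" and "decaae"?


Comparing "ebdadb" and "decaae" position by position:
  Position 0: 'e' vs 'd' => DIFFER
  Position 1: 'b' vs 'e' => DIFFER
  Position 2: 'd' vs 'c' => DIFFER
  Position 3: 'a' vs 'a' => same
  Position 4: 'd' vs 'a' => DIFFER
  Position 5: 'b' vs 'e' => DIFFER
Positions that differ: 5

5


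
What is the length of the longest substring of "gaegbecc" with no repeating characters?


Input: "gaegbecc"
Sliding window (track last position of each char):
  Position 0 ('g'): window [0,0] length 1 -- new best
  Position 1 ('a'): window [0,1] length 2 -- new best
  Position 2 ('e'): window [0,2] length 3 -- new best
  Position 3 ('g'): repeat (last at 0), move window start to 1
  Position 3 ('g'): window [1,3] length 3
  Position 4 ('b'): window [1,4] length 4 -- new best
  Position 5 ('e'): repeat (last at 2), move window start to 3
  Position 5 ('e'): window [3,5] length 3
  Position 6 ('c'): window [3,6] length 4
  Position 7 ('c'): repeat (last at 6), move window start to 7
  Position 7 ('c'): window [7,7] length 1
Longest substring with no repeats: "aegb" with length 4

4


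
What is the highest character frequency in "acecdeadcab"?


Input: acecdeadcab
Character counts:
  'a': 3
  'b': 1
  'c': 3
  'd': 2
  'e': 2
Maximum frequency: 3

3


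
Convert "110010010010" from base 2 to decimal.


Input: "110010010010" in base 2
Positional expansion:
  Digit '1' (value 1) x 2^11 = 2048
  Digit '1' (value 1) x 2^10 = 1024
  Digit '0' (value 0) x 2^9 = 0
  Digit '0' (value 0) x 2^8 = 0
  Digit '1' (value 1) x 2^7 = 128
  Digit '0' (value 0) x 2^6 = 0
  Digit '0' (value 0) x 2^5 = 0
  Digit '1' (value 1) x 2^4 = 16
  Digit '0' (value 0) x 2^3 = 0
  Digit '0' (value 0) x 2^2 = 0
  Digit '1' (value 1) x 2^1 = 2
  Digit '0' (value 0) x 2^0 = 0
Sum = 3218

3218


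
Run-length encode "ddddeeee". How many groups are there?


Input: ddddeeee
Scanning for consecutive runs:
  Group 1: 'd' x 4 (positions 0-3)
  Group 2: 'e' x 4 (positions 4-7)
Total groups: 2

2


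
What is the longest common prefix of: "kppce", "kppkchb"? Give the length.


Words: kppce, kppkchb
  Position 0: all 'k' => match
  Position 1: all 'p' => match
  Position 2: all 'p' => match
  Position 3: ('c', 'k') => mismatch, stop
LCP = "kpp" (length 3)

3


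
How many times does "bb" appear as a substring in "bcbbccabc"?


Searching for "bb" in "bcbbccabc"
Scanning each position:
  Position 0: "bc" => no
  Position 1: "cb" => no
  Position 2: "bb" => MATCH
  Position 3: "bc" => no
  Position 4: "cc" => no
  Position 5: "ca" => no
  Position 6: "ab" => no
  Position 7: "bc" => no
Total occurrences: 1

1


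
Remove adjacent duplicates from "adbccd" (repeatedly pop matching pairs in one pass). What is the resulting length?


Input: adbccd
Stack-based adjacent duplicate removal:
  Read 'a': push. Stack: a
  Read 'd': push. Stack: ad
  Read 'b': push. Stack: adb
  Read 'c': push. Stack: adbc
  Read 'c': matches stack top 'c' => pop. Stack: adb
  Read 'd': push. Stack: adbd
Final stack: "adbd" (length 4)

4


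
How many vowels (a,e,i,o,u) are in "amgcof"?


Input: amgcof
Checking each character:
  'a' at position 0: vowel (running total: 1)
  'm' at position 1: consonant
  'g' at position 2: consonant
  'c' at position 3: consonant
  'o' at position 4: vowel (running total: 2)
  'f' at position 5: consonant
Total vowels: 2

2
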